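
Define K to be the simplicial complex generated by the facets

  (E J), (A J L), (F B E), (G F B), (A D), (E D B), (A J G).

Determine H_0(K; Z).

H_0 ≅ Z.

Order the vertices as A < B < D < E < F < G < J < L. Listing each simplex with vertices in this order, K has dimension 2 with simplices:

  0-simplices (8): A, B, D, E, F, G, J, L
  1-simplices (14): AD, AG, AJ, AL, BD, BE, BF, BG, DE, EF, EJ, FG, GJ, JL
  2-simplices (5): AGJ, AJL, BDE, BEF, BFG

so the chain groups are C_0 ≅ Z^8, C_1 ≅ Z^14, C_2 ≅ Z^5.

Boundary ∂_1: C_1 → C_0 sends each edge [p,q] (with p < q) to q − p.
The 8×14 boundary matrix has rank 7 and Smith normal form diag(1,1,1,1,1,1,1).

The boundary map ∂_2: C_2 → C_1 acts by ∂[p,q,r] = [q,r] − [p,r] + [p,q]. For instance
  ∂AJL = JL − AL + AJ,
  ∂BDE = DE − BE + BD.
The resulting 14×5 matrix has rank 5, and its Smith normal form has invariant factors (1,1,1,1,1).

Computing H_k = (kernel of ∂_k) / (image of ∂_{k+1}):

  H_0: rank C_0 − rank ∂_1 = 8 − 7 = 1, and the invariant factors of ∂_1 are all 1, so H_0 ≅ Z.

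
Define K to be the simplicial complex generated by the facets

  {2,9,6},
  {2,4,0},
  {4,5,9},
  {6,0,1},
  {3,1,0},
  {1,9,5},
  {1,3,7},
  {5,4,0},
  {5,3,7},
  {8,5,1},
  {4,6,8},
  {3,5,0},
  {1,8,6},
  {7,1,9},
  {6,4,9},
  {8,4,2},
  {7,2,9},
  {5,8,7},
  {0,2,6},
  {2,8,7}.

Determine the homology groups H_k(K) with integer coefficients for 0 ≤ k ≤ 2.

Fix the vertex order 0 < 1 < 2 < 3 < 4 < 5 < 6 < 7 < 8 < 9 and write every simplex with vertices in increasing order. Then dim K = 2 and the simplices of K are:

  0-simplices (10): [0], [1], [2], [3], [4], [5], [6], [7], [8], [9]
  1-simplices (30): (30 of them)
  2-simplices (20): (20 of them)

Hence C_0 ≅ Z^10, C_1 ≅ Z^30, C_2 ≅ Z^20.

Boundary ∂_1: C_1 → C_0 is given by ∂[p,q] = [q] − [p].
The 10×30 boundary matrix has rank 9 and Smith normal form diag(1,1,1,1,1,1,1,1,1).

Boundary ∂_2: C_2 → C_1 sends each 2-simplex [p,q,r] to [q,r] − [p,r] + [p,q]. For instance
  ∂[1,5,9] = [5,9] − [1,9] + [1,5],
  ∂[1,5,8] = [5,8] − [1,8] + [1,5].
The resulting 30×20 matrix has rank 20, and its Smith normal form has invariant factors (1,1,1,1,1,1,1,1,1,1,1,1,1,1,1,1,1,1,1,2).

Reading off H_k = ker ∂_k / im ∂_{k+1}:

  H_0: rank C_0 − rank ∂_1 = 10 − 9 = 1, and the invariant factors of ∂_1 are all 1, so H_0 ≅ Z.
  H_1: rank ker ∂_1 − rank ∂_2 = (30 − 9) − 20 = 1, and ∂_2 has invariant factor 2 > 1, so H_1 ≅ Z ⊕ Z_2.
  H_2: rank ker ∂_2 − rank ∂_3 = (20 − 20) − 0 = 0, and there is no ∂_3, so H_2 ≅ 0.

(K is a triangulation of the Klein bottle.)

H_0 ≅ Z,  H_1 ≅ Z ⊕ Z_2,  H_2 = 0.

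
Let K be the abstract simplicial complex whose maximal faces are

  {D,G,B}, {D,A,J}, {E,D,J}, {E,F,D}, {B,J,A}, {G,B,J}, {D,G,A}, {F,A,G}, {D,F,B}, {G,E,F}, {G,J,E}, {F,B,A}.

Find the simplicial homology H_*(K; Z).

H_0 = Z,  H_1 = Z/2,  H_2 = 0.

We work with the vertex ordering A < B < D < E < F < G < J. The simplices of K, each written with vertices in increasing order, are:

  0-simplices (7): A, B, D, E, F, G, J
  1-simplices (18): AB, AD, AF, AG, AJ, BD, BF, BG, BJ, DE, DF, DG, DJ, EF, EG, EJ, FG, GJ
  2-simplices (12): ABF, ABJ, ADG, ADJ, AFG, BDF, BDG, BGJ, DEF, DEJ, EFG, EGJ

giving chain groups C_0 ≅ Z^7, C_1 ≅ Z^18, C_2 ≅ Z^12.

Boundary ∂_1: C_1 → C_0 is given by ∂[p,q] = [q] − [p].
This gives a 7×18 integer matrix of rank 6; reducing to Smith normal form yields diagonal entries (1,1,1,1,1,1).

∂_2: C_2 → C_1 acts by ∂[p,q,r] = [q,r] − [p,r] + [p,q]. For instance
  ∂BDG = DG − BG + BD,
  ∂ADJ = DJ − AJ + AD.
This gives a 18×12 integer matrix of rank 12; reducing to Smith normal form yields diagonal entries (1,1,1,1,1,1,1,1,1,1,1,2).

Computing H_k = (kernel of ∂_k) / (image of ∂_{k+1}):

  H_0: rank C_0 − rank ∂_1 = 7 − 6 = 1, and the invariant factors of ∂_1 are all 1, so H_0 = Z.
  H_1: rank ker ∂_1 − rank ∂_2 = (18 − 6) − 12 = 0, and ∂_2 has invariant factor 2 > 1, so H_1 = Z/2.
  H_2: rank ker ∂_2 − rank ∂_3 = (12 − 12) − 0 = 0, and there is no ∂_3, so H_2 = 0.

(K is a triangulation of the real projective plane RP^2.)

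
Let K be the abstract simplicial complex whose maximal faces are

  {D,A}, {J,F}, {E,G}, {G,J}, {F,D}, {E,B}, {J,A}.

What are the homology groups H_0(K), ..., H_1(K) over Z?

H_0 ≅ Z,  H_1 ≅ Z.

Order the vertices as A < B < D < E < F < G < J. Listing each simplex with vertices in this order, K has dimension 1 with simplices:

  0-simplices (7): A, B, D, E, F, G, J
  1-simplices (7): AD, AJ, BE, DF, EG, FJ, GJ

so the chain groups are C_0 ≅ Z^7, C_1 ≅ Z^7.

∂_1: C_1 → C_0 sends each edge [p,q] (with p < q) to q − p.
The resulting 7×7 matrix has rank 6, and its Smith normal form has invariant factors (1,1,1,1,1,1).

From H_k ≅ ker(∂_k) / im(∂_{k+1}) we obtain:

  H_0: rank C_0 − rank ∂_1 = 7 − 6 = 1, and the invariant factors of ∂_1 are all 1, so H_0 ≅ Z.
  H_1: rank ker ∂_1 − rank ∂_2 = (7 − 6) − 0 = 1, and there is no ∂_2, so H_1 ≅ Z.

As a check, the Euler characteristic is 7 − 7 = 0, which agrees with 1 − 1 = 0.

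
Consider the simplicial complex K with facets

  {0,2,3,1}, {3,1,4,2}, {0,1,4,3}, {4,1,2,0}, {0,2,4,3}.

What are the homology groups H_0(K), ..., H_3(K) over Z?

Fix the vertex order 0 < 1 < 2 < 3 < 4 and write every simplex with vertices in increasing order. Then dim K = 3 and the simplices of K are:

  0-simplices (5): [0], [1], [2], [3], [4]
  1-simplices (10): [0,1], [0,2], [0,3], [0,4], [1,2], [1,3], [1,4], [2,3], [2,4], [3,4]
  2-simplices (10): [0,1,2], [0,1,3], [0,1,4], [0,2,3], [0,2,4], [0,3,4], [1,2,3], [1,2,4], [1,3,4], [2,3,4]
  3-simplices (5): [0,1,2,3], [0,1,2,4], [0,1,3,4], [0,2,3,4], [1,2,3,4]

Hence C_0 ≅ Z^5, C_1 ≅ Z^10, C_2 ≅ Z^10, C_3 ≅ Z^5.

Boundary ∂_1: C_1 → C_0 maps an edge to its endpoints' difference, ∂[p,q] = q − p. For instance
  ∂[3,4] = [4] − [3].
As a 5×10 matrix over Z this has rank 4, with invariant factors (1,1,1,1).

Boundary ∂_2: C_2 → C_1 sends each 2-simplex [p,q,r] to [q,r] − [p,r] + [p,q]. For instance
  ∂[2,3,4] = [3,4] − [2,4] + [2,3],
  ∂[0,2,3] = [2,3] − [0,3] + [0,2].
The 10×10 boundary matrix has rank 6 and Smith normal form diag(1,1,1,1,1,1).

Boundary ∂_3: C_3 → C_2 sends each 3-simplex σ to the alternating sum Σ_i (−1)^i (σ with its i-th vertex removed). For instance
  ∂[1,2,3,4] = [2,3,4] − [1,3,4] + [1,2,4] − [1,2,3],
  ∂[0,1,2,3] = [1,2,3] − [0,2,3] + [0,1,3] − [0,1,2].
The resulting 10×5 matrix has rank 4, and its Smith normal form has invariant factors (1,1,1,1).

Reading off H_k = ker ∂_k / im ∂_{k+1}:

  H_0: rank C_0 − rank ∂_1 = 5 − 4 = 1, and the invariant factors of ∂_1 are all 1, so H_0 = Z.
  H_1: rank ker ∂_1 − rank ∂_2 = (10 − 4) − 6 = 0, and the invariant factors of ∂_2 are all 1, so H_1 = 0.
  H_2: rank ker ∂_2 − rank ∂_3 = (10 − 6) − 4 = 0, and the invariant factors of ∂_3 are all 1, so H_2 = 0.
  H_3: rank ker ∂_3 − rank ∂_4 = (5 − 4) − 0 = 1, and there is no ∂_4, so H_3 = Z.

As a check, the Euler characteristic is 5 − 10 + 10 − 5 = 0, which agrees with 1 − 0 + 0 − 1 = 0.
(K is a triangulation of the 3-sphere S^3.)

H_0 ≅ Z,  H_1 = 0,  H_2 = 0,  H_3 ≅ Z.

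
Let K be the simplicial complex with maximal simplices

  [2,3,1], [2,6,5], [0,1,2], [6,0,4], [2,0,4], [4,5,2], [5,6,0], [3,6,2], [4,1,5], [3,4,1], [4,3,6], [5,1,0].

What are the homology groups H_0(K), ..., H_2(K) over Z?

Fix the vertex order 0 < 1 < 2 < 3 < 4 < 5 < 6 and write every simplex with vertices in increasing order. Then dim K = 2 and the simplices of K are:

  0-simplices (7): [0], [1], [2], [3], [4], [5], [6]
  1-simplices (18): [0,1], [0,2], [0,4], [0,5], [0,6], [1,2], [1,3], [1,4], [1,5], [2,3], [2,4], [2,5], [2,6], [3,4], [3,6], [4,5], [4,6], [5,6]
  2-simplices (12): [0,1,2], [0,1,5], [0,2,4], [0,4,6], [0,5,6], [1,2,3], [1,3,4], [1,4,5], [2,3,6], [2,4,5], [2,5,6], [3,4,6]

Hence C_0 ≅ Z^7, C_1 ≅ Z^18, C_2 ≅ Z^12.

The boundary map ∂_1: C_1 → C_0 maps an edge to its endpoints' difference, ∂[p,q] = q − p. For instance
  ∂[5,6] = [6] − [5].
The 7×18 boundary matrix has rank 6 and Smith normal form diag(1,1,1,1,1,1).

∂_2: C_2 → C_1 acts by ∂[p,q,r] = [q,r] − [p,r] + [p,q]. For instance
  ∂[2,5,6] = [5,6] − [2,6] + [2,5],
  ∂[0,1,2] = [1,2] − [0,2] + [0,1].
The resulting 18×12 matrix has rank 12, and its Smith normal form has invariant factors (1,1,1,1,1,1,1,1,1,1,1,2).

From H_k ≅ ker(∂_k) / im(∂_{k+1}) we obtain:

  H_0: rank C_0 − rank ∂_1 = 7 − 6 = 1, and the invariant factors of ∂_1 are all 1, so H_0 ≅ Z.
  H_1: rank ker ∂_1 − rank ∂_2 = (18 − 6) − 12 = 0, and ∂_2 has invariant factor 2 > 1, so H_1 ≅ Z/2Z.
  H_2: rank ker ∂_2 − rank ∂_3 = (12 − 12) − 0 = 0, and there is no ∂_3, so H_2 ≅ 0.

As a check, the Euler characteristic is 7 − 18 + 12 = 1, which agrees with 1 − 0 + 0 = 1.
(K is a triangulation of the real projective plane RP^2.)

H_0 = Z,  H_1 = Z/2Z,  H_2 = 0.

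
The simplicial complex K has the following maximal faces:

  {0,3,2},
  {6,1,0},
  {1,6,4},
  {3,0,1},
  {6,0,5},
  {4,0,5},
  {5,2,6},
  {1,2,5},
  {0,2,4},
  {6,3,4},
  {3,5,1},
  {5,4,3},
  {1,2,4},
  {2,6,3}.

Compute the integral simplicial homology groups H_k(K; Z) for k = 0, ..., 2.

H_0 ≅ Z,  H_1 ≅ Z^2,  H_2 ≅ Z.

K has 7 vertices, 21 edges, 14 triangles.
rank ∂_0 = 0, rank ∂_1 = 6 ⇒ b_0 = 7 − 0 − 6 = 1; all invariant factors of ∂_1 are 1 so no torsion. So H_0 = Z.
rank ∂_1 = 6, rank ∂_2 = 13 ⇒ b_1 = 21 − 6 − 13 = 2; all invariant factors of ∂_2 are 1 so no torsion. So H_1 = Z^2.
rank ∂_2 = 13, rank ∂_3 = 0 ⇒ b_2 = 14 − 13 − 0 = 1. So H_2 = Z.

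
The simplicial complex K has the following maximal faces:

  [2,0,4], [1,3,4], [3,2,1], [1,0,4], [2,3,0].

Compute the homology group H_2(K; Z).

Order the vertices as 0 < 1 < 2 < 3 < 4. Listing each simplex with vertices in this order, K has dimension 2 with simplices:

  0-simplices (5): [0], [1], [2], [3], [4]
  1-simplices (10): [0,1], [0,2], [0,3], [0,4], [1,2], [1,3], [1,4], [2,3], [2,4], [3,4]
  2-simplices (5): [0,1,4], [0,2,3], [0,2,4], [1,2,3], [1,3,4]

so the chain groups are C_0 ≅ Z^5, C_1 ≅ Z^10, C_2 ≅ Z^5.

The boundary map ∂_1: C_1 → C_0 is given by ∂[p,q] = [q] − [p].
As a 5×10 matrix over Z this has rank 4, with invariant factors (1,1,1,1).

∂_2: C_2 → C_1 maps a triangle to the signed sum of its edges. For instance
  ∂[0,1,4] = [1,4] − [0,4] + [0,1],
  ∂[0,2,4] = [2,4] − [0,4] + [0,2].
As a 10×5 matrix over Z this has rank 5, with invariant factors (1,1,1,1,1).

From H_k ≅ ker(∂_k) / im(∂_{k+1}) we obtain:

  H_2: rank ker ∂_2 − rank ∂_3 = (5 − 5) − 0 = 0, and there is no ∂_3, so H_2 = 0.

H_2 ≅ 0.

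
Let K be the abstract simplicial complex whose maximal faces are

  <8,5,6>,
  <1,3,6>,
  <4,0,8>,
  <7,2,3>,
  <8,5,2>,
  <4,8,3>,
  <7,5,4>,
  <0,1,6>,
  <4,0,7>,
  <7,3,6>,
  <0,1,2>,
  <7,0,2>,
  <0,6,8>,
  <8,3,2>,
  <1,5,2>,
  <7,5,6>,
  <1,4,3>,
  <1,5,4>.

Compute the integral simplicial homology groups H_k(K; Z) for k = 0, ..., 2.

H_0 ≅ Z,  H_1 ≅ Z^2,  H_2 ≅ Z.

Take the total order 0 < 1 < 2 < 3 < 4 < 5 < 6 < 7 < 8 on the vertex set. Then K (dimension 2) consists of the simplices:

  0-simplices (9): [0], [1], [2], [3], [4], [5], [6], [7], [8]
  1-simplices (27): (27 of them)
  2-simplices (18): [0,1,2], [0,1,6], [0,2,7], [0,4,7], [0,4,8], [0,6,8], [1,2,5], [1,3,4], [1,3,6], [1,4,5], [2,3,7], [2,3,8], [2,5,8], [3,4,8], [3,6,7], [4,5,7], [5,6,7], [5,6,8]

so the chain groups are C_0 ≅ Z^9, C_1 ≅ Z^27, C_2 ≅ Z^18.

∂_1: C_1 → C_0 maps an edge to its endpoints' difference, ∂[p,q] = q − p. For instance
  ∂[6,8] = [8] − [6].
The 9×27 boundary matrix has rank 8 and Smith normal form diag(1,1,1,1,1,1,1,1).

The boundary map ∂_2: C_2 → C_1 acts by ∂[p,q,r] = [q,r] − [p,r] + [p,q]. For instance
  ∂[1,3,4] = [3,4] − [1,4] + [1,3],
  ∂[0,2,7] = [2,7] − [0,7] + [0,2].
As a 27×18 matrix over Z this has rank 17, with invariant factors (1,1,1,1,1,1,1,1,1,1,1,1,1,1,1,1,1).

Reading off H_k = ker ∂_k / im ∂_{k+1}:

  H_0: rank C_0 − rank ∂_1 = 9 − 8 = 1, and the invariant factors of ∂_1 are all 1, so H_0 ≅ Z.
  H_1: rank ker ∂_1 − rank ∂_2 = (27 − 8) − 17 = 2, and the invariant factors of ∂_2 are all 1, so H_1 ≅ Z^2.
  H_2: rank ker ∂_2 − rank ∂_3 = (18 − 17) − 0 = 1, and there is no ∂_3, so H_2 ≅ Z.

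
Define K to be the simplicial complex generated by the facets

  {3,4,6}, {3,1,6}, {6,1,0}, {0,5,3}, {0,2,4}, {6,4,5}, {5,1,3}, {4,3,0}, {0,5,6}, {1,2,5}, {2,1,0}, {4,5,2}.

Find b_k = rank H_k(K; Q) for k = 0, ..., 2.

K has 7 vertices, 18 edges, 12 triangles.
rank ∂_0 = 0, rank ∂_1 = 6 ⇒ b_0 = 7 − 0 − 6 = 1; all invariant factors of ∂_1 are 1 so no torsion. So H_0 ≅ Z.
rank ∂_1 = 6, rank ∂_2 = 12 ⇒ b_1 = 18 − 6 − 12 = 0; ∂_2 has invariant factor(s) [2] giving torsion. So H_1 ≅ Z/2.
rank ∂_2 = 12, rank ∂_3 = 0 ⇒ b_2 = 12 − 12 − 0 = 0. So H_2 ≅ 0.

b_0 = 1, b_1 = 0, b_2 = 0.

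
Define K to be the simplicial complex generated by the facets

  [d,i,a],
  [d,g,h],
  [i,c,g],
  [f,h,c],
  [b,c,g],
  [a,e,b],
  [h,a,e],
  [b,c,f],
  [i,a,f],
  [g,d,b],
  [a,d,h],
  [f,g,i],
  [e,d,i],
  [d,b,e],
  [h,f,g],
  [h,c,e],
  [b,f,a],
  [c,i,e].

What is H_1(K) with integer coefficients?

H_1 = Z ⊕ Z_2.

Take the total order a < b < c < d < e < f < g < h < i on the vertex set. Then K (dimension 2) consists of the simplices:

  0-simplices (9): a, b, c, d, e, f, g, h, i
  1-simplices (27): ab, ad, ae, af, ah, ai, bc, bd, be, bf, bg, ce, cf, cg, ch, ci, de, dg, dh, di, eh, ei, fg, fh, fi, gh, gi
  2-simplices (18): abe, abf, adh, adi, aeh, afi, bcf, bcg, bde, bdg, ceh, cei, cfh, cgi, dei, dgh, fgh, fgi

so the chain groups are C_0 ≅ Z^9, C_1 ≅ Z^27, C_2 ≅ Z^18.

∂_1: C_1 → C_0 sends each edge [p,q] (with p < q) to q − p.
The 9×27 boundary matrix has rank 8 and Smith normal form diag(1,1,1,1,1,1,1,1).

Boundary ∂_2: C_2 → C_1 sends each 2-simplex [p,q,r] to [q,r] − [p,r] + [p,q]. For instance
  ∂cei = ei − ci + ce,
  ∂abf = bf − af + ab.
This gives a 27×18 integer matrix of rank 18; reducing to Smith normal form yields diagonal entries (1,1,1,1,1,1,1,1,1,1,1,1,1,1,1,1,1,2).

Computing H_k = (kernel of ∂_k) / (image of ∂_{k+1}):

  H_1: rank ker ∂_1 − rank ∂_2 = (27 − 8) − 18 = 1, and ∂_2 has invariant factor 2 > 1, so H_1 = Z ⊕ Z_2.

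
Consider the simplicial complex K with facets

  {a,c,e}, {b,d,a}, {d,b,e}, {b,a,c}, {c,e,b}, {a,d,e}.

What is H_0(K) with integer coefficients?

H_0 = Z.

We work with the vertex ordering a < b < c < d < e. The simplices of K, each written with vertices in increasing order, are:

  0-simplices (5): a, b, c, d, e
  1-simplices (9): ab, ac, ad, ae, bc, bd, be, ce, de
  2-simplices (6): abc, abd, ace, ade, bce, bde

Hence C_0 ≅ Z^5, C_1 ≅ Z^9, C_2 ≅ Z^6.

The boundary map ∂_1: C_1 → C_0 maps an edge to its endpoints' difference, ∂[p,q] = q − p.
As a 5×9 matrix over Z this has rank 4, with invariant factors (1,1,1,1).

∂_2: C_2 → C_1 maps a triangle to the signed sum of its edges. For instance
  ∂bde = de − be + bd,
  ∂bce = ce − be + bc.
The resulting 9×6 matrix has rank 5, and its Smith normal form has invariant factors (1,1,1,1,1).

Now H_k = ker ∂_k / im ∂_{k+1}, so:

  H_0: rank C_0 − rank ∂_1 = 5 − 4 = 1, and the invariant factors of ∂_1 are all 1, so H_0 = Z.

(K is a triangulation of the 2-sphere S^2.)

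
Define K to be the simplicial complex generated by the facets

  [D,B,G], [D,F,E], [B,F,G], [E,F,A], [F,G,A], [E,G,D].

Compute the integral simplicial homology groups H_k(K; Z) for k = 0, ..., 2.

Take the total order A < B < D < E < F < G on the vertex set. Then K (dimension 2) consists of the simplices:

  0-simplices (6): A, B, D, E, F, G
  1-simplices (12): AE, AF, AG, BD, BF, BG, DE, DF, DG, EF, EG, FG
  2-simplices (6): AEF, AFG, BDG, BFG, DEF, DEG

giving chain groups C_0 ≅ Z^6, C_1 ≅ Z^12, C_2 ≅ Z^6.

Boundary ∂_1: C_1 → C_0 sends each edge [p,q] (with p < q) to q − p. For instance
  ∂EG = G − E.
The 6×12 boundary matrix has rank 5 and Smith normal form diag(1,1,1,1,1).

∂_2: C_2 → C_1 maps a triangle to the signed sum of its edges. For instance
  ∂AFG = FG − AG + AF,
  ∂AEF = EF − AF + AE.
As a 12×6 matrix over Z this has rank 6, with invariant factors (1,1,1,1,1,1).

Now H_k = ker ∂_k / im ∂_{k+1}, so:

  H_0: rank C_0 − rank ∂_1 = 6 − 5 = 1, and the invariant factors of ∂_1 are all 1, so H_0 = Z.
  H_1: rank ker ∂_1 − rank ∂_2 = (12 − 5) − 6 = 1, and the invariant factors of ∂_2 are all 1, so H_1 = Z.
  H_2: rank ker ∂_2 − rank ∂_3 = (6 − 6) − 0 = 0, and there is no ∂_3, so H_2 = 0.

As a check, the Euler characteristic is 6 − 12 + 6 = 0, which agrees with 1 − 1 + 0 = 0.
(K is a triangulation of the cylinder S^1 x I.)

H_0 = Z,  H_1 = Z,  H_2 = 0.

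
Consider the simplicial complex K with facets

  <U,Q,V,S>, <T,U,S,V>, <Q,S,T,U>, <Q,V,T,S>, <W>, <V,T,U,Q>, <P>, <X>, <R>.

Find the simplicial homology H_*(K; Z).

Take the total order P < Q < R < S < T < U < V < W < X on the vertex set. Then K (dimension 3) consists of the simplices:

  0-simplices (9): P, Q, R, S, T, U, V, W, X
  1-simplices (10): QS, QT, QU, QV, ST, SU, SV, TU, TV, UV
  2-simplices (10): QST, QSU, QSV, QTU, QTV, QUV, STU, STV, SUV, TUV
  3-simplices (5): QSTU, QSTV, QSUV, QTUV, STUV

Hence C_0 ≅ Z^9, C_1 ≅ Z^10, C_2 ≅ Z^10, C_3 ≅ Z^5.

The boundary map ∂_1: C_1 → C_0 maps an edge to its endpoints' difference, ∂[p,q] = q − p. For instance
  ∂SV = V − S.
As a 9×10 matrix over Z this has rank 4, with invariant factors (1,1,1,1).

∂_2: C_2 → C_1 maps a triangle to the signed sum of its edges. For instance
  ∂QST = ST − QT + QS,
  ∂QSV = SV − QV + QS.
The 10×10 boundary matrix has rank 6 and Smith normal form diag(1,1,1,1,1,1).

∂_3: C_3 → C_2 sends each 3-simplex σ to the alternating sum Σ_i (−1)^i (σ with its i-th vertex removed). For instance
  ∂STUV = TUV − SUV + STV − STU,
  ∂QSTV = STV − QTV + QSV − QST.
The 10×5 boundary matrix has rank 4 and Smith normal form diag(1,1,1,1).

Computing H_k = (kernel of ∂_k) / (image of ∂_{k+1}):

  H_0: rank C_0 − rank ∂_1 = 9 − 4 = 5, and the invariant factors of ∂_1 are all 1, so H_0 ≅ Z^5.
  H_1: rank ker ∂_1 − rank ∂_2 = (10 − 4) − 6 = 0, and the invariant factors of ∂_2 are all 1, so H_1 ≅ 0.
  H_2: rank ker ∂_2 − rank ∂_3 = (10 − 6) − 4 = 0, and the invariant factors of ∂_3 are all 1, so H_2 ≅ 0.
  H_3: rank ker ∂_3 − rank ∂_4 = (5 − 4) − 0 = 1, and there is no ∂_4, so H_3 ≅ Z.

(K is a triangulation of the disjoint union of the 3-sphere S^3 and a set of 4 points.)

H_0 = Z^5,  H_1 = 0,  H_2 = 0,  H_3 = Z.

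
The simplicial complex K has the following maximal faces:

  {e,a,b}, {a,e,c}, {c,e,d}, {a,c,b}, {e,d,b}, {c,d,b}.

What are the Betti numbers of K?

b_0 = 1, b_1 = 0, b_2 = 1.

Order the vertices as a < b < c < d < e. Listing each simplex with vertices in this order, K has dimension 2 with simplices:

  0-simplices (5): a, b, c, d, e
  1-simplices (9): ab, ac, ae, bc, bd, be, cd, ce, de
  2-simplices (6): abc, abe, ace, bcd, bde, cde

giving chain groups C_0 ≅ Z^5, C_1 ≅ Z^9, C_2 ≅ Z^6.

∂_1: C_1 → C_0 sends each edge [p,q] (with p < q) to q − p. For instance
  ∂bd = d − b.
As a 5×9 matrix over Z this has rank 4, with invariant factors (1,1,1,1).

The boundary map ∂_2: C_2 → C_1 maps a triangle to the signed sum of its edges. For instance
  ∂abe = be − ae + ab,
  ∂bcd = cd − bd + bc.
This gives a 9×6 integer matrix of rank 5; reducing to Smith normal form yields diagonal entries (1,1,1,1,1).

Computing H_k = (kernel of ∂_k) / (image of ∂_{k+1}):

  H_0: rank C_0 − rank ∂_1 = 5 − 4 = 1, and the invariant factors of ∂_1 are all 1, so H_0 ≅ Z.
  H_1: rank ker ∂_1 − rank ∂_2 = (9 − 4) − 5 = 0, and the invariant factors of ∂_2 are all 1, so H_1 ≅ 0.
  H_2: rank ker ∂_2 − rank ∂_3 = (6 − 5) − 0 = 1, and there is no ∂_3, so H_2 ≅ Z.

Hence the Betti numbers are b_0 = 1, b_1 = 0, b_2 = 1.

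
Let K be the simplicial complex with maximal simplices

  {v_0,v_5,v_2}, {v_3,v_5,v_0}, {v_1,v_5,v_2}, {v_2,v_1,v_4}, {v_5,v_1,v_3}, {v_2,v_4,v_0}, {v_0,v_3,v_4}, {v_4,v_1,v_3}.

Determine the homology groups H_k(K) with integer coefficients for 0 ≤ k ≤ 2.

Fix the vertex order v_0 < v_1 < v_2 < v_3 < v_4 < v_5 and write every simplex with vertices in increasing order. Then dim K = 2 and the simplices of K are:

  0-simplices (6): [v_0], [v_1], [v_2], [v_3], [v_4], [v_5]
  1-simplices (12): [v_0,v_2], [v_0,v_3], [v_0,v_4], [v_0,v_5], [v_1,v_2], [v_1,v_3], [v_1,v_4], [v_1,v_5], [v_2,v_4], [v_2,v_5], [v_3,v_4], [v_3,v_5]
  2-simplices (8): [v_0,v_2,v_4], [v_0,v_2,v_5], [v_0,v_3,v_4], [v_0,v_3,v_5], [v_1,v_2,v_4], [v_1,v_2,v_5], [v_1,v_3,v_4], [v_1,v_3,v_5]

so the chain groups are C_0 ≅ Z^6, C_1 ≅ Z^12, C_2 ≅ Z^8.

Boundary ∂_1: C_1 → C_0 sends each edge [p,q] (with p < q) to q − p.
The 6×12 boundary matrix has rank 5 and Smith normal form diag(1,1,1,1,1).

The boundary map ∂_2: C_2 → C_1 acts by ∂[p,q,r] = [q,r] − [p,r] + [p,q]. For instance
  ∂[v_1,v_3,v_4] = [v_3,v_4] − [v_1,v_4] + [v_1,v_3],
  ∂[v_0,v_3,v_4] = [v_3,v_4] − [v_0,v_4] + [v_0,v_3].
The resulting 12×8 matrix has rank 7, and its Smith normal form has invariant factors (1,1,1,1,1,1,1).

Reading off H_k = ker ∂_k / im ∂_{k+1}:

  H_0: rank C_0 − rank ∂_1 = 6 − 5 = 1, and the invariant factors of ∂_1 are all 1, so H_0 = Z.
  H_1: rank ker ∂_1 − rank ∂_2 = (12 − 5) − 7 = 0, and the invariant factors of ∂_2 are all 1, so H_1 = 0.
  H_2: rank ker ∂_2 − rank ∂_3 = (8 − 7) − 0 = 1, and there is no ∂_3, so H_2 = Z.

H_0 = Z,  H_1 = 0,  H_2 = Z.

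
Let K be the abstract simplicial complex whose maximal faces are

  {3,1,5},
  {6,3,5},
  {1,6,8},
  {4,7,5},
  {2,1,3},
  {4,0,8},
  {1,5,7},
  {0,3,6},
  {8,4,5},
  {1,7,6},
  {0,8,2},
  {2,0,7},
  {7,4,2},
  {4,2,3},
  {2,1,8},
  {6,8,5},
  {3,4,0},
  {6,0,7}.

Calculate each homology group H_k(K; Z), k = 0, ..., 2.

H_0 ≅ Z,  H_1 ≅ Z ⊕ Z/2,  H_2 = 0.

Order the vertices as 0 < 1 < 2 < 3 < 4 < 5 < 6 < 7 < 8. Listing each simplex with vertices in this order, K has dimension 2 with simplices:

  0-simplices (9): [0], [1], [2], [3], [4], [5], [6], [7], [8]
  1-simplices (27): (27 of them)
  2-simplices (18): [0,2,7], [0,2,8], [0,3,4], [0,3,6], [0,4,8], [0,6,7], [1,2,3], [1,2,8], [1,3,5], [1,5,7], [1,6,7], [1,6,8], [2,3,4], [2,4,7], [3,5,6], [4,5,7], [4,5,8], [5,6,8]

so the chain groups are C_0 ≅ Z^9, C_1 ≅ Z^27, C_2 ≅ Z^18.

∂_1: C_1 → C_0 sends each edge [p,q] (with p < q) to q − p.
As a 9×27 matrix over Z this has rank 8, with invariant factors (1,1,1,1,1,1,1,1).

The boundary map ∂_2: C_2 → C_1 sends each 2-simplex [p,q,r] to [q,r] − [p,r] + [p,q]. For instance
  ∂[4,5,7] = [5,7] − [4,7] + [4,5],
  ∂[1,6,7] = [6,7] − [1,7] + [1,6].
The resulting 27×18 matrix has rank 18, and its Smith normal form has invariant factors (1,1,1,1,1,1,1,1,1,1,1,1,1,1,1,1,1,2).

From H_k ≅ ker(∂_k) / im(∂_{k+1}) we obtain:

  H_0: rank C_0 − rank ∂_1 = 9 − 8 = 1, and the invariant factors of ∂_1 are all 1, so H_0 ≅ Z.
  H_1: rank ker ∂_1 − rank ∂_2 = (27 − 8) − 18 = 1, and ∂_2 has invariant factor 2 > 1, so H_1 ≅ Z ⊕ Z/2.
  H_2: rank ker ∂_2 − rank ∂_3 = (18 − 18) − 0 = 0, and there is no ∂_3, so H_2 ≅ 0.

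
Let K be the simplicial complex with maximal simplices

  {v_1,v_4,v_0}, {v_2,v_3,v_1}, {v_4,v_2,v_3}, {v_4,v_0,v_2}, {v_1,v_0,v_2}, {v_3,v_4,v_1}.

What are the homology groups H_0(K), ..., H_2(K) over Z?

H_0 = Z,  H_1 = 0,  H_2 = Z.

Order the vertices as v_0 < v_1 < v_2 < v_3 < v_4. Listing each simplex with vertices in this order, K has dimension 2 with simplices:

  0-simplices (5): [v_0], [v_1], [v_2], [v_3], [v_4]
  1-simplices (9): [v_0,v_1], [v_0,v_2], [v_0,v_4], [v_1,v_2], [v_1,v_3], [v_1,v_4], [v_2,v_3], [v_2,v_4], [v_3,v_4]
  2-simplices (6): [v_0,v_1,v_2], [v_0,v_1,v_4], [v_0,v_2,v_4], [v_1,v_2,v_3], [v_1,v_3,v_4], [v_2,v_3,v_4]

so the chain groups are C_0 ≅ Z^5, C_1 ≅ Z^9, C_2 ≅ Z^6.

Boundary ∂_1: C_1 → C_0 sends each edge [p,q] (with p < q) to q − p. For instance
  ∂[v_3,v_4] = [v_4] − [v_3].
The resulting 5×9 matrix has rank 4, and its Smith normal form has invariant factors (1,1,1,1).

∂_2: C_2 → C_1 acts by ∂[p,q,r] = [q,r] − [p,r] + [p,q]. For instance
  ∂[v_1,v_3,v_4] = [v_3,v_4] − [v_1,v_4] + [v_1,v_3],
  ∂[v_0,v_1,v_2] = [v_1,v_2] − [v_0,v_2] + [v_0,v_1].
This gives a 9×6 integer matrix of rank 5; reducing to Smith normal form yields diagonal entries (1,1,1,1,1).

Computing H_k = (kernel of ∂_k) / (image of ∂_{k+1}):

  H_0: rank C_0 − rank ∂_1 = 5 − 4 = 1, and the invariant factors of ∂_1 are all 1, so H_0 ≅ Z.
  H_1: rank ker ∂_1 − rank ∂_2 = (9 − 4) − 5 = 0, and the invariant factors of ∂_2 are all 1, so H_1 ≅ 0.
  H_2: rank ker ∂_2 − rank ∂_3 = (6 − 5) − 0 = 1, and there is no ∂_3, so H_2 ≅ Z.

As a check, the Euler characteristic is 5 − 9 + 6 = 2, which agrees with 1 − 0 + 1 = 2.
(K is a triangulation of the 2-sphere S^2.)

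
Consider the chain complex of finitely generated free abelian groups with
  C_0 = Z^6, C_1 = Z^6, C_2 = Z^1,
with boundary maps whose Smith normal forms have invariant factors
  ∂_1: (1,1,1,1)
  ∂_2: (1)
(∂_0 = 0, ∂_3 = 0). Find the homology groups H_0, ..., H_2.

H_0: b_0 = 6 − 0 − 4 = 2; torsion from ∂_1 factors > 1: none. So H_0 = Z^2.
H_1: b_1 = 6 − 4 − 1 = 1; torsion from ∂_2 factors > 1: none. So H_1 = Z.
H_2: b_2 = 1 − 1 − 0 = 0; torsion from ∂_3 factors > 1: none. So H_2 = 0.

H_0 = Z^2,  H_1 = Z,  H_2 = 0.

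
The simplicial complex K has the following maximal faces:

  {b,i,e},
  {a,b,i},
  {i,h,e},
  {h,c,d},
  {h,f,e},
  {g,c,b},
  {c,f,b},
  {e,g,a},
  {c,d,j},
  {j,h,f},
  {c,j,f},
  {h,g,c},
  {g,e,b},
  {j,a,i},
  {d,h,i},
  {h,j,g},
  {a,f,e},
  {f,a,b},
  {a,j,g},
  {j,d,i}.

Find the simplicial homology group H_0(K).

H_0 ≅ Z.

We work with the vertex ordering a < b < c < d < e < f < g < h < i < j. The simplices of K, each written with vertices in increasing order, are:

  0-simplices (10): a, b, c, d, e, f, g, h, i, j
  1-simplices (30): ab, ae, af, ag, ai, aj, bc, be, bf, bg, bi, cd, cf, cg, ch, cj, dh, di, dj, ef, eg, eh, ei, fh, fj, gh, gj, hi, hj, ij
  2-simplices (20): abf, abi, aef, aeg, agj, aij, bcf, bcg, beg, bei, cdh, cdj, cfj, cgh, dhi, dij, efh, ehi, fhj, ghj

so the chain groups are C_0 ≅ Z^10, C_1 ≅ Z^30, C_2 ≅ Z^20.

Boundary ∂_1: C_1 → C_0 sends each edge [p,q] (with p < q) to q − p. For instance
  ∂fj = j − f.
The resulting 10×30 matrix has rank 9, and its Smith normal form has invariant factors (1,1,1,1,1,1,1,1,1).

Boundary ∂_2: C_2 → C_1 maps a triangle to the signed sum of its edges. For instance
  ∂bei = ei − bi + be,
  ∂fhj = hj − fj + fh.
The 30×20 boundary matrix has rank 20 and Smith normal form diag(1,1,1,1,1,1,1,1,1,1,1,1,1,1,1,1,1,1,1,2).

From H_k ≅ ker(∂_k) / im(∂_{k+1}) we obtain:

  H_0: rank C_0 − rank ∂_1 = 10 − 9 = 1, and the invariant factors of ∂_1 are all 1, so H_0 ≅ Z.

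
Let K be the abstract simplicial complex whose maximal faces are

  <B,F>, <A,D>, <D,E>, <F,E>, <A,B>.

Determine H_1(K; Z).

H_1 = Z.

Order the vertices as A < B < D < E < F. Listing each simplex with vertices in this order, K has dimension 1 with simplices:

  0-simplices (5): A, B, D, E, F
  1-simplices (5): AB, AD, BF, DE, EF

giving chain groups C_0 ≅ Z^5, C_1 ≅ Z^5.

∂_1: C_1 → C_0 is given by ∂[p,q] = [q] − [p]. For instance
  ∂DE = E − D.
The resulting 5×5 matrix has rank 4, and its Smith normal form has invariant factors (1,1,1,1).

Now H_k = ker ∂_k / im ∂_{k+1}, so:

  H_1: rank ker ∂_1 − rank ∂_2 = (5 − 4) − 0 = 1, and there is no ∂_2, so H_1 ≅ Z.

(K is a triangulation of the circle S^1.)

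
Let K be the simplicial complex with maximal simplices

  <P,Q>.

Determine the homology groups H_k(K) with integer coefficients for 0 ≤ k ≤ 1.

We work with the vertex ordering P < Q. The simplices of K, each written with vertices in increasing order, are:

  0-simplices (2): P, Q
  1-simplices (1): PQ

so the chain groups are C_0 ≅ Z^2, C_1 ≅ Z^1.

∂_1: C_1 → C_0 sends each edge [p,q] (with p < q) to q − p.
The 2×1 boundary matrix has rank 1 and Smith normal form diag(1).

From H_k ≅ ker(∂_k) / im(∂_{k+1}) we obtain:

  H_0: rank C_0 − rank ∂_1 = 2 − 1 = 1, and the invariant factors of ∂_1 are all 1, so H_0 ≅ Z.
  H_1: rank ker ∂_1 − rank ∂_2 = (1 − 1) − 0 = 0, and there is no ∂_2, so H_1 ≅ 0.

As a check, the Euler characteristic is 2 − 1 = 1, which agrees with 1 − 0 = 1.
(K is a triangulation of the 1-simplex.)

H_0 = Z,  H_1 = 0.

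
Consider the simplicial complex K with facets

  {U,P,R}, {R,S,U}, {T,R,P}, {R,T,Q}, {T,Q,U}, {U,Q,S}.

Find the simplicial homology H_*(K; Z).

H_0 ≅ Z,  H_1 ≅ Z,  H_2 = 0.

Fix the vertex order P < Q < R < S < T < U and write every simplex with vertices in increasing order. Then dim K = 2 and the simplices of K are:

  0-simplices (6): P, Q, R, S, T, U
  1-simplices (12): PR, PT, PU, QR, QS, QT, QU, RS, RT, RU, SU, TU
  2-simplices (6): PRT, PRU, QRT, QSU, QTU, RSU

giving chain groups C_0 ≅ Z^6, C_1 ≅ Z^12, C_2 ≅ Z^6.

The boundary map ∂_1: C_1 → C_0 maps an edge to its endpoints' difference, ∂[p,q] = q − p. For instance
  ∂PU = U − P.
As a 6×12 matrix over Z this has rank 5, with invariant factors (1,1,1,1,1).

Boundary ∂_2: C_2 → C_1 acts by ∂[p,q,r] = [q,r] − [p,r] + [p,q]. For instance
  ∂QSU = SU − QU + QS,
  ∂QTU = TU − QU + QT.
The 12×6 boundary matrix has rank 6 and Smith normal form diag(1,1,1,1,1,1).

From H_k ≅ ker(∂_k) / im(∂_{k+1}) we obtain:

  H_0: rank C_0 − rank ∂_1 = 6 − 5 = 1, and the invariant factors of ∂_1 are all 1, so H_0 ≅ Z.
  H_1: rank ker ∂_1 − rank ∂_2 = (12 − 5) − 6 = 1, and the invariant factors of ∂_2 are all 1, so H_1 ≅ Z.
  H_2: rank ker ∂_2 − rank ∂_3 = (6 − 6) − 0 = 0, and there is no ∂_3, so H_2 ≅ 0.

As a check, the Euler characteristic is 6 − 12 + 6 = 0, which agrees with 1 − 1 + 0 = 0.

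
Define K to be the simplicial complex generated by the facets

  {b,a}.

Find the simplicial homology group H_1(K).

We work with the vertex ordering a < b. The simplices of K, each written with vertices in increasing order, are:

  0-simplices (2): a, b
  1-simplices (1): ab

so the chain groups are C_0 ≅ Z^2, C_1 ≅ Z^1.

∂_1: C_1 → C_0 sends each edge [p,q] (with p < q) to q − p. For instance
  ∂ab = b − a.
The resulting 2×1 matrix has rank 1, and its Smith normal form has invariant factors (1).

Now H_k = ker ∂_k / im ∂_{k+1}, so:

  H_1: rank ker ∂_1 − rank ∂_2 = (1 − 1) − 0 = 0, and there is no ∂_2, so H_1 = 0.

(K is a triangulation of the 1-simplex.)

H_1 ≅ 0.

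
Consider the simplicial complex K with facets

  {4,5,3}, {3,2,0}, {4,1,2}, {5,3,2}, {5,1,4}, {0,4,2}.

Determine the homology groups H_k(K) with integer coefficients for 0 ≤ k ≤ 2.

H_0 ≅ Z,  H_1 ≅ Z,  H_2 = 0.

We work with the vertex ordering 0 < 1 < 2 < 3 < 4 < 5. The simplices of K, each written with vertices in increasing order, are:

  0-simplices (6): [0], [1], [2], [3], [4], [5]
  1-simplices (12): [0,2], [0,3], [0,4], [1,2], [1,4], [1,5], [2,3], [2,4], [2,5], [3,4], [3,5], [4,5]
  2-simplices (6): [0,2,3], [0,2,4], [1,2,4], [1,4,5], [2,3,5], [3,4,5]

giving chain groups C_0 ≅ Z^6, C_1 ≅ Z^12, C_2 ≅ Z^6.

∂_1: C_1 → C_0 sends each edge [p,q] (with p < q) to q − p.
As a 6×12 matrix over Z this has rank 5, with invariant factors (1,1,1,1,1).

The boundary map ∂_2: C_2 → C_1 maps a triangle to the signed sum of its edges. For instance
  ∂[0,2,4] = [2,4] − [0,4] + [0,2],
  ∂[1,2,4] = [2,4] − [1,4] + [1,2].
The resulting 12×6 matrix has rank 6, and its Smith normal form has invariant factors (1,1,1,1,1,1).

From H_k ≅ ker(∂_k) / im(∂_{k+1}) we obtain:

  H_0: rank C_0 − rank ∂_1 = 6 − 5 = 1, and the invariant factors of ∂_1 are all 1, so H_0 = Z.
  H_1: rank ker ∂_1 − rank ∂_2 = (12 − 5) − 6 = 1, and the invariant factors of ∂_2 are all 1, so H_1 = Z.
  H_2: rank ker ∂_2 − rank ∂_3 = (6 − 6) − 0 = 0, and there is no ∂_3, so H_2 = 0.

(K is a triangulation of the cylinder S^1 x I.)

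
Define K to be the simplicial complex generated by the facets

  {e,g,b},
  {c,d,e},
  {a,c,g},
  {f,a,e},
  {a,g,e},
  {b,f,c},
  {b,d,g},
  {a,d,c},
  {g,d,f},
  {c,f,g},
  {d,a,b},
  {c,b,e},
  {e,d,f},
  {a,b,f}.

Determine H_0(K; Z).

H_0 ≅ Z.

K has 7 vertices, 21 edges, 14 triangles.
rank ∂_0 = 0, rank ∂_1 = 6 ⇒ b_0 = 7 − 0 − 6 = 1; all invariant factors of ∂_1 are 1 so no torsion. So H_0 ≅ Z.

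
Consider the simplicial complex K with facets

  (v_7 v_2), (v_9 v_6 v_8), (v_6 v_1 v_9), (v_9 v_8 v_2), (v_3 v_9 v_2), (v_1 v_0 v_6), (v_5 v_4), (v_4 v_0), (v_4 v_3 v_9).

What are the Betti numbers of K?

We work with the vertex ordering v_0 < v_1 < v_2 < v_3 < v_4 < v_5 < v_6 < v_7 < v_8 < v_9. The simplices of K, each written with vertices in increasing order, are:

  0-simplices (10): [v_0], [v_1], [v_2], [v_3], [v_4], [v_5], [v_6], [v_7], [v_8], [v_9]
  1-simplices (16): (16 of them)
  2-simplices (6): [v_0,v_1,v_6], [v_1,v_6,v_9], [v_2,v_3,v_9], [v_2,v_8,v_9], [v_3,v_4,v_9], [v_6,v_8,v_9]

giving chain groups C_0 ≅ Z^10, C_1 ≅ Z^16, C_2 ≅ Z^6.

∂_1: C_1 → C_0 is given by ∂[p,q] = [q] − [p].
This gives a 10×16 integer matrix of rank 9; reducing to Smith normal form yields diagonal entries (1,1,1,1,1,1,1,1,1).

Boundary ∂_2: C_2 → C_1 maps a triangle to the signed sum of its edges. For instance
  ∂[v_0,v_1,v_6] = [v_1,v_6] − [v_0,v_6] + [v_0,v_1],
  ∂[v_1,v_6,v_9] = [v_6,v_9] − [v_1,v_9] + [v_1,v_6].
This gives a 16×6 integer matrix of rank 6; reducing to Smith normal form yields diagonal entries (1,1,1,1,1,1).

Reading off H_k = ker ∂_k / im ∂_{k+1}:

  H_0: rank C_0 − rank ∂_1 = 10 − 9 = 1, and the invariant factors of ∂_1 are all 1, so H_0 = Z.
  H_1: rank ker ∂_1 − rank ∂_2 = (16 − 9) − 6 = 1, and the invariant factors of ∂_2 are all 1, so H_1 = Z.
  H_2: rank ker ∂_2 − rank ∂_3 = (6 − 6) − 0 = 0, and there is no ∂_3, so H_2 = 0.

Hence the Betti numbers are b_0 = 1, b_1 = 1, b_2 = 0.

b_0 = 1, b_1 = 1, b_2 = 0.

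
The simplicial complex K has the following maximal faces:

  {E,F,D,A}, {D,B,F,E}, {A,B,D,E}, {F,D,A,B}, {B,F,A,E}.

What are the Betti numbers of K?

b_0 = 1, b_1 = 0, b_2 = 0, b_3 = 1.

Take the total order A < B < D < E < F on the vertex set. Then K (dimension 3) consists of the simplices:

  0-simplices (5): A, B, D, E, F
  1-simplices (10): AB, AD, AE, AF, BD, BE, BF, DE, DF, EF
  2-simplices (10): ABD, ABE, ABF, ADE, ADF, AEF, BDE, BDF, BEF, DEF
  3-simplices (5): ABDE, ABDF, ABEF, ADEF, BDEF

Hence C_0 ≅ Z^5, C_1 ≅ Z^10, C_2 ≅ Z^10, C_3 ≅ Z^5.

∂_1: C_1 → C_0 sends each edge [p,q] (with p < q) to q − p. For instance
  ∂AD = D − A.
The 5×10 boundary matrix has rank 4 and Smith normal form diag(1,1,1,1).

The boundary map ∂_2: C_2 → C_1 maps a triangle to the signed sum of its edges. For instance
  ∂DEF = EF − DF + DE,
  ∂ADF = DF − AF + AD.
The 10×10 boundary matrix has rank 6 and Smith normal form diag(1,1,1,1,1,1).

The boundary map ∂_3: C_3 → C_2 sends each 3-simplex σ to the alternating sum Σ_i (−1)^i (σ with its i-th vertex removed). For instance
  ∂BDEF = DEF − BEF + BDF − BDE,
  ∂ABEF = BEF − AEF + ABF − ABE.
The 10×5 boundary matrix has rank 4 and Smith normal form diag(1,1,1,1).

From H_k ≅ ker(∂_k) / im(∂_{k+1}) we obtain:

  H_0: rank C_0 − rank ∂_1 = 5 − 4 = 1, and the invariant factors of ∂_1 are all 1, so H_0 ≅ Z.
  H_1: rank ker ∂_1 − rank ∂_2 = (10 − 4) − 6 = 0, and the invariant factors of ∂_2 are all 1, so H_1 ≅ 0.
  H_2: rank ker ∂_2 − rank ∂_3 = (10 − 6) − 4 = 0, and the invariant factors of ∂_3 are all 1, so H_2 ≅ 0.
  H_3: rank ker ∂_3 − rank ∂_4 = (5 − 4) − 0 = 1, and there is no ∂_4, so H_3 ≅ Z.

Hence the Betti numbers are b_0 = 1, b_1 = 0, b_2 = 0, b_3 = 1.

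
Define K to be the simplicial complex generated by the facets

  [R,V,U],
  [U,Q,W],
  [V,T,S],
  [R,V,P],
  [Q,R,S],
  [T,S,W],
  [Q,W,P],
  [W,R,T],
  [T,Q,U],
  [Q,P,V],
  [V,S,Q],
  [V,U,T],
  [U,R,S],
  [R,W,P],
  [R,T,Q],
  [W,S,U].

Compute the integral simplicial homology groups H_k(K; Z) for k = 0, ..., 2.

Order the vertices as P < Q < R < S < T < U < V < W. Listing each simplex with vertices in this order, K has dimension 2 with simplices:

  0-simplices (8): P, Q, R, S, T, U, V, W
  1-simplices (24): PQ, PR, PV, PW, QR, QS, QT, QU, QV, QW, RS, RT, RU, RV, RW, ST, SU, SV, SW, TU, TV, TW, UV, UW
  2-simplices (16): PQV, PQW, PRV, PRW, QRS, QRT, QSV, QTU, QUW, RSU, RTW, RUV, STV, STW, SUW, TUV

Hence C_0 ≅ Z^8, C_1 ≅ Z^24, C_2 ≅ Z^16.

The boundary map ∂_1: C_1 → C_0 maps an edge to its endpoints' difference, ∂[p,q] = q − p.
As a 8×24 matrix over Z this has rank 7, with invariant factors (1,1,1,1,1,1,1).

The boundary map ∂_2: C_2 → C_1 sends each 2-simplex [p,q,r] to [q,r] − [p,r] + [p,q]. For instance
  ∂PRW = RW − PW + PR,
  ∂PRV = RV − PV + PR.
The 24×16 boundary matrix has rank 15 and Smith normal form diag(1,1,1,1,1,1,1,1,1,1,1,1,1,1,1).

From H_k ≅ ker(∂_k) / im(∂_{k+1}) we obtain:

  H_0: rank C_0 − rank ∂_1 = 8 − 7 = 1, and the invariant factors of ∂_1 are all 1, so H_0 ≅ Z.
  H_1: rank ker ∂_1 − rank ∂_2 = (24 − 7) − 15 = 2, and the invariant factors of ∂_2 are all 1, so H_1 ≅ Z^2.
  H_2: rank ker ∂_2 − rank ∂_3 = (16 − 15) − 0 = 1, and there is no ∂_3, so H_2 ≅ Z.

(K is a triangulation of the torus T^2.)

H_0 ≅ Z,  H_1 ≅ Z^2,  H_2 ≅ Z.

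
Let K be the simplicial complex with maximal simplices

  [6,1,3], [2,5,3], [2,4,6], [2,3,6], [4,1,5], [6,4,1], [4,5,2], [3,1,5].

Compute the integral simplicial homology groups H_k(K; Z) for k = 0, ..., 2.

H_0 ≅ Z,  H_1 = 0,  H_2 ≅ Z.

Fix the vertex order 1 < 2 < 3 < 4 < 5 < 6 and write every simplex with vertices in increasing order. Then dim K = 2 and the simplices of K are:

  0-simplices (6): [1], [2], [3], [4], [5], [6]
  1-simplices (12): [1,3], [1,4], [1,5], [1,6], [2,3], [2,4], [2,5], [2,6], [3,5], [3,6], [4,5], [4,6]
  2-simplices (8): [1,3,5], [1,3,6], [1,4,5], [1,4,6], [2,3,5], [2,3,6], [2,4,5], [2,4,6]

giving chain groups C_0 ≅ Z^6, C_1 ≅ Z^12, C_2 ≅ Z^8.

∂_1: C_1 → C_0 is given by ∂[p,q] = [q] − [p]. For instance
  ∂[4,5] = [5] − [4].
The 6×12 boundary matrix has rank 5 and Smith normal form diag(1,1,1,1,1).

∂_2: C_2 → C_1 sends each 2-simplex [p,q,r] to [q,r] − [p,r] + [p,q]. For instance
  ∂[2,4,5] = [4,5] − [2,5] + [2,4],
  ∂[2,4,6] = [4,6] − [2,6] + [2,4].
The resulting 12×8 matrix has rank 7, and its Smith normal form has invariant factors (1,1,1,1,1,1,1).

From H_k ≅ ker(∂_k) / im(∂_{k+1}) we obtain:

  H_0: rank C_0 − rank ∂_1 = 6 − 5 = 1, and the invariant factors of ∂_1 are all 1, so H_0 ≅ Z.
  H_1: rank ker ∂_1 − rank ∂_2 = (12 − 5) − 7 = 0, and the invariant factors of ∂_2 are all 1, so H_1 ≅ 0.
  H_2: rank ker ∂_2 − rank ∂_3 = (8 − 7) − 0 = 1, and there is no ∂_3, so H_2 ≅ Z.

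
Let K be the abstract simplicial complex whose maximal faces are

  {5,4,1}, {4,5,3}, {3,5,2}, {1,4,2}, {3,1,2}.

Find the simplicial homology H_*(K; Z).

H_0 = Z,  H_1 = Z,  H_2 = 0.

K has 5 vertices, 10 edges, 5 triangles.
rank ∂_0 = 0, rank ∂_1 = 4 ⇒ b_0 = 5 − 0 − 4 = 1; all invariant factors of ∂_1 are 1 so no torsion. So H_0 = Z.
rank ∂_1 = 4, rank ∂_2 = 5 ⇒ b_1 = 10 − 4 − 5 = 1; all invariant factors of ∂_2 are 1 so no torsion. So H_1 = Z.
rank ∂_2 = 5, rank ∂_3 = 0 ⇒ b_2 = 5 − 5 − 0 = 0. So H_2 = 0.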